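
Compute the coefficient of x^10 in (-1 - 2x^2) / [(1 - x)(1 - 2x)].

The denominator gives the recurrence a_n = 3a_(n−1) − 2a_(n−2) for n ≥ 3; the numerator fixes a_0 = -1, a_1 = -3, a_2 = -9.
Iterating: -1, -3, -9, -21, -45, -93, -189, -381, -765, -1533, -3069, so a_10 = -3069.

-3069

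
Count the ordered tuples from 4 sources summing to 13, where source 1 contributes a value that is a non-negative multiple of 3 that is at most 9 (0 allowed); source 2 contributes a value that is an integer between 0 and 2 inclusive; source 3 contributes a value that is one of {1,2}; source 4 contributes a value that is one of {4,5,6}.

6

The generating function for the choices is (1 + x³ + x⁶ + x⁹)·(1 + x + x²)·(x + x²)·(x⁴ + x⁵ + x⁶); the count is [x¹³].
(1 + x³ + x⁶ + x⁹) has coefficients 1,0,0,1,0,0,1,0,0,1 for degrees 0…9.
(1 + x + x²) has coefficients 1,1,1,0,0,0,0,0,0,0,0,0,0,0 for degrees 0…13.
Multiplying by (x + x²) gives running coefficients 0,1,2,2,1,0,0,0,0,0,0,0,0,0 for degrees 0…13.
Finally multiplying by (x⁴ + x⁵ + x⁶), the product of all factors after the first has coefficients 0,0,0,0,0,1,3,5,5,3,1,0,0,0 for degrees 0…13.
[x¹³] = 1·0 + 1·1 + 1·5 + 1·0 = 6.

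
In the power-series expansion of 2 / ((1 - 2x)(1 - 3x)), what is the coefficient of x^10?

Partial fractions give a closed form: a_n = (-4)·2^n + (6)·3^n.
At n = 10: a_10 = 350198.

350198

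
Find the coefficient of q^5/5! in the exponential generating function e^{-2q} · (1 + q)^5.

The EGF product rule gives c_5 = Σ_{k_1+k_2=5} C(5; k_1,k_2) · ∏ g_i(k_i), where e^{-2q} gives (-2)^k; (1+q)^5 gives the falling factorial (5)_k.
g_1(k) for k = 0…5: 1, -2, 4, -8, 16, -32.
g_2(k) for k = 0…5: 1, 5, 20, 60, 120, 120.
c_5 = Σ_k C(5,k)·g_1(k)·g_2(5−k) = 1·1·120 + 5·(-2)·120 + 10·4·60 + 10·(-8)·20 + 5·16·5 + 1·(-32)·1 = 120 − 1200 + 2400 − 1600 + 400 − 32 = 88.

88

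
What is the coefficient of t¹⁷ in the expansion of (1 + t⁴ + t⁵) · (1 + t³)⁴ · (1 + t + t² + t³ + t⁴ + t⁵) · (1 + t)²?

(1 + t⁴ + t⁵) has coefficients 1,0,0,0,1,1 for degrees 0…5.
(1 + t³)⁴ has coefficients 1,0,0,4,0,0,6,0,0,4,0,0,1,0,0,0,0,0 for degrees 0…17.
Multiplying by (1 + t + t² + t³ + t⁴ + t⁵) gives running coefficients 1,1,1,5,5,5,10,10,10,10,10,10,5,5,5,1,1,1 for degrees 0…17.
Finally multiplying by (1 + t)², the product of all factors after the first has coefficients 1,3,4,8,16,20,25,35,40,40,40,40,35,25,20,16,8,4 for degrees 0…17.
[t¹⁷] = 1·4 + 1·25 + 1·35 = 64.

64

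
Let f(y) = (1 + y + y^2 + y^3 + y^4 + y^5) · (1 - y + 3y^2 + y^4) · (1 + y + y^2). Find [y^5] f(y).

11

(1 + y + y^2 + y^3 + y^4 + y^5) has coefficients 1,1,1,1,1,1 for degrees 0…5.
(1 - y + 3y^2 + y^4) has coefficients 1,-1,3,0,1,0 for degrees 0…5.
Finally multiplying by (1 + y + y^2), the product of all factors after the first has coefficients 1,0,3,2,4,1 for degrees 0…5.
[y^5] = 1·1 + 1·4 + 1·2 + 1·3 + 1·0 + 1·1 = 11.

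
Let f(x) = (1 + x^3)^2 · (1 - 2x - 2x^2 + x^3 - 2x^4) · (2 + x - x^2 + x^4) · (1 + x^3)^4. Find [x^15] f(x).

(1 + x^3)^2 has coefficients 1,0,0,2,0,0,1 for degrees 0…6.
(1 - 2x - 2x^2 + x^3 - 2x^4) has coefficients 1,-2,-2,1,-2,0,0,0,0,0,0,0,0,0,0,0 for degrees 0…15.
Multiplying by (2 + x - x^2 + x^4) gives running coefficients 2,-3,-7,2,0,-5,0,1,-2,0,0,0,0,0,0,0 for degrees 0…15.
Finally multiplying by (1 + x^3)^4, the product of all factors after the first has coefficients 2,-3,-7,10,-12,-33,20,-17,-64,20,-8,-66,10,3,-39,2 for degrees 0…15.
[x^15] = 1·2 + 2·10 + 1·20 = 42.

42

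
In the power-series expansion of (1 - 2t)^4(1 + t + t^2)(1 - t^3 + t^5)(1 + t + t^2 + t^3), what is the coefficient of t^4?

8

(1 - 2t)^4 has coefficients 1,-8,24,-32,16 for degrees 0…4.
(1 + t + t^2) has coefficients 1,1,1,0,0 for degrees 0…4.
Multiplying by (1 - t^3 + t^5) gives running coefficients 1,1,1,-1,-1 for degrees 0…4.
Finally multiplying by (1 + t + t^2 + t^3), the product of all factors after the first has coefficients 1,2,3,2,0 for degrees 0…4.
[t^4] = 1·0 − 8·2 + 24·3 − 32·2 + 16·1 = 8.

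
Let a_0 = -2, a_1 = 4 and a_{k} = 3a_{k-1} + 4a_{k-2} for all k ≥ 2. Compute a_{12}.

The ordinary generating function has denominator 1 - 3t - 4t^2.
Iterating the recurrence: a_0,…,a_{12} = -2, 4, 4, 28, 100, 412, 1636, 6556, 26212, 104860, 419428, 1677724, 6710884.

6710884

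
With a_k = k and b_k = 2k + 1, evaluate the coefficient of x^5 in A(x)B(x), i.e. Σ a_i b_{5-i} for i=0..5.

The convolution is the t^5 coefficient of A(t)B(t).
Σ = 0·11 + 1·9 + 2·7 + 3·5 + 4·3 + 5·1 = 55.

55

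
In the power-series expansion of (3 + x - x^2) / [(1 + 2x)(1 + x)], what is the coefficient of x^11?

-9215

The denominator gives the recurrence a_n = −3a_(n−1) − 2a_(n−2) for n ≥ 3; the numerator fixes a_0 = 3, a_1 = -8, a_2 = 17.
Iterating: 3, -8, 17, -35, 71, -143, 287, -575, 1151, -2303, 4607, -9215, so a_11 = -9215.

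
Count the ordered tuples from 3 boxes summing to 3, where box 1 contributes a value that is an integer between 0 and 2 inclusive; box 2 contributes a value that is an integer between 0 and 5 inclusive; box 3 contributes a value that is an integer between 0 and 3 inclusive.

9

The generating function for the choices is (1 + z + z²)·(1 + z + z² + z³ + z⁴ + z⁵)·(1 + z + z² + z³); the count is [z³].
(1 + z + z²) has coefficients 1,1,1 for degrees 0…2.
(1 + z + z² + z³ + z⁴ + z⁵) has coefficients 1,1,1,1 for degrees 0…3.
Finally multiplying by (1 + z + z² + z³), the product of all factors after the first has coefficients 1,2,3,4 for degrees 0…3.
[z³] = 1·4 + 1·3 + 1·2 = 9.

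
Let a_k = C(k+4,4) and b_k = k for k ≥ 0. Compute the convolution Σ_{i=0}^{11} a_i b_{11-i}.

The convolution is the t^11 coefficient of A(t)B(t).
Σ = 1·11 + 5·10 + 15·9 + 35·8 + 70·7 + 126·6 + 210·5 + 330·4 + 495·3 + 715·2 + 1001·1 + 1365·0 = 8008.

8008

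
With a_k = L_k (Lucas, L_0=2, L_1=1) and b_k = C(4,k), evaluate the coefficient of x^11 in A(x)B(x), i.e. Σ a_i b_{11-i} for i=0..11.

1364

This is [x^11] in the product of the two ordinary generating functions.
Σ = 2·0 + 1·0 + 3·0 + 4·0 + 7·0 + 11·0 + 18·0 + 29·1 + 47·4 + 76·6 + 123·4 + 199·1 = 1364.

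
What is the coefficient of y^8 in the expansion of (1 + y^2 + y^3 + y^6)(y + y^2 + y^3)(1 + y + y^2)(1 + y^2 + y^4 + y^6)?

(1 + y^2 + y^3 + y^6) has coefficients 1,0,1,1,0,0,1 for degrees 0…6.
(y + y^2 + y^3) has coefficients 0,1,1,1,0,0,0,0,0 for degrees 0…8.
Multiplying by (1 + y + y^2) gives running coefficients 0,1,2,3,2,1,0,0,0 for degrees 0…8.
Finally multiplying by (1 + y^2 + y^4 + y^6), the product of all factors after the first has coefficients 0,1,2,4,4,5,4,5,4 for degrees 0…8.
[y^8] = 1·4 + 1·4 + 1·5 + 1·2 = 15.

15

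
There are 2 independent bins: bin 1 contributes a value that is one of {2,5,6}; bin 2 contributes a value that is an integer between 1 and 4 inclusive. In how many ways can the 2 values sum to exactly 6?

The generating function for the choices is (y^2 + y^5 + y^6)·(y + y^2 + y^3 + y^4); the count is [y^6].
(y^2 + y^5 + y^6) has coefficients 0,0,1,0,0,1,1 for degrees 0…6.
(y + y^2 + y^3 + y^4) has coefficients 0,1,1,1,1,0,0 for degrees 0…6.
[y^6] = 1·1 + 1·1 + 1·0 = 2.

2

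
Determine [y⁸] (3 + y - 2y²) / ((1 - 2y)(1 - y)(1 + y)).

1023

Partial fractions give a closed form: a_n = (4)·2^n + (-1)·1^n.
At n = 8: a_8 = 1023.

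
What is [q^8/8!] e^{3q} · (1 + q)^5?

2180601

The EGF product rule gives c_8 = Σ_{k_1+k_2=8} C(8; k_1,k_2) · ∏ g_i(k_i), where e^{3q} gives (3)^k; (1+q)^5 gives the falling factorial (5)_k.
g_1(k) for k = 0…8: 1, 3, 9, 27, 81, 243, 729, 2187, 6561.
g_2(k) for k = 0…8: 1, 5, 20, 60, 120, 120, 0, 0, 0.
c_8 = Σ_k C(8,k)·g_1(k)·g_2(8−k) = 56·27·120 + 70·81·120 + 56·243·60 + 28·729·20 + 8·2187·5 + 1·6561·1 = 181440 + 680400 + 816480 + 408240 + 87480 + 6561 = 2180601.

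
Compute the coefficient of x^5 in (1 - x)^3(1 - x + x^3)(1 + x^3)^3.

(1 - x)^3 has coefficients 1,-3,3,-1 for degrees 0…3.
(1 - x + x^3) has coefficients 1,-1,0,1,0,0 for degrees 0…5.
Finally multiplying by (1 + x^3)^3, the product of all factors after the first has coefficients 1,-1,0,4,-3,0 for degrees 0…5.
[x^5] = 1·0 − 3·(-3) + 3·4 − 1·0 = 21.

21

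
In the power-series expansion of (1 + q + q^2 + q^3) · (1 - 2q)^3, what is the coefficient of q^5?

(1 + q + q^2 + q^3) has coefficients 1,1,1,1 for degrees 0…3.
(1 - 2q)^3 has coefficients 1,-6,12,-8,0,0 for degrees 0…5.
[q^5] = 1·0 + 1·0 + 1·(-8) + 1·12 = 4.

4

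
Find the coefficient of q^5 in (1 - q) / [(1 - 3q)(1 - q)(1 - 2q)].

665

Partial fractions give a closed form: a_n = (3)·3^n + (-2)·2^n.
At n = 5: a_5 = 665.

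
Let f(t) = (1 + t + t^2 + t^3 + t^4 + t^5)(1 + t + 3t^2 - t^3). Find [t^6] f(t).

(1 + t + t^2 + t^3 + t^4 + t^5) has coefficients 1,1,1,1,1,1 for degrees 0…5.
(1 + t + 3t^2 - t^3) has coefficients 1,1,3,-1,0,0,0 for degrees 0…6.
[t^6] = 1·0 + 1·0 + 1·0 + 1·(-1) + 1·3 + 1·1 = 3.

3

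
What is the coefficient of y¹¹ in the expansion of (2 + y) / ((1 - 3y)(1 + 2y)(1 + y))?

183547

The denominator gives the recurrence a_n = 7a_(n−2) + 6a_(n−3) for n ≥ 3; the numerator fixes a_0 = 2, a_1 = 1, a_2 = 14.
Iterating: 2, 1, 14, 19, 104, 217, 842, 2143, 7196, 20053, 63230, 183547, so a_11 = 183547.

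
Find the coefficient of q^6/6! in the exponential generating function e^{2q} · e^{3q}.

The EGF product rule gives c_6 = Σ_{k_1+k_2=6} C(6; k_1,k_2) · ∏ g_i(k_i), where e^{2q} gives (2)^k; e^{3q} gives (3)^k.
g_1(k) for k = 0…6: 1, 2, 4, 8, 16, 32, 64.
g_2(k) for k = 0…6: 1, 3, 9, 27, 81, 243, 729.
c_6 = Σ_k C(6,k)·g_1(k)·g_2(6−k) = 1·1·729 + 6·2·243 + 15·4·81 + 20·8·27 + 15·16·9 + 6·32·3 + 1·64·1 = 729 + 2916 + 4860 + 4320 + 2160 + 576 + 64 = 15625.

15625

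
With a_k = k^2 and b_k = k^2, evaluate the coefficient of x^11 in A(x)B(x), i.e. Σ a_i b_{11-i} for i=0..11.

5368

Write out a_i and b_{11-i} for i = 0,…,11 and sum the products.
Σ = 0·121 + 1·100 + 4·81 + 9·64 + 16·49 + 25·36 + 36·25 + 49·16 + 64·9 + 81·4 + 100·1 + 121·0 = 5368.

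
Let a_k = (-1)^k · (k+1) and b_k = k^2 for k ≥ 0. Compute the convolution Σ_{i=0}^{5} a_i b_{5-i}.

This is [x^5] in the product of the two ordinary generating functions.
Σ = 1·25 − 2·16 + 3·9 − 4·4 + 5·1 − 6·0 = 9.

9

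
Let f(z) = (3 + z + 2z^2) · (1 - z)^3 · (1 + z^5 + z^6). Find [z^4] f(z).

(3 + z + 2z^2) has coefficients 3,1,2 for degrees 0…2.
(1 - z)^3 has coefficients 1,-3,3,-1,0 for degrees 0…4.
Finally multiplying by (1 + z^5 + z^6), the product of all factors after the first has coefficients 1,-3,3,-1,0 for degrees 0…4.
[z^4] = 3·0 + 1·(-1) + 2·3 = 5.

5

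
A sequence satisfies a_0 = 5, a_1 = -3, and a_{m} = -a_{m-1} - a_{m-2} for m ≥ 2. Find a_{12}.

5

The ordinary generating function has denominator 1 + y + y^2.
Iterating the recurrence: a_0,…,a_{12} = 5, -3, -2, 5, -3, -2, 5, -3, -2, 5, -3, -2, 5.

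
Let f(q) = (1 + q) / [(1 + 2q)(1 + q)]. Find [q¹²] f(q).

4096

The denominator gives the recurrence a_n = −3a_(n−1) − 2a_(n−2) for n ≥ 2; the numerator fixes a_0 = 1, a_1 = -2.
Iterating: 1, -2, 4, -8, 16, -32, 64, -128, 256, -512, 1024, -2048, 4096, so a_12 = 4096.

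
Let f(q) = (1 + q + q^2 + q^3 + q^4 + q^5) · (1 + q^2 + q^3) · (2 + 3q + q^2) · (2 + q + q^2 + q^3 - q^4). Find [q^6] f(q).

72

(1 + q + q^2 + q^3 + q^4 + q^5) has coefficients 1,1,1,1,1,1 for degrees 0…5.
(1 + q^2 + q^3) has coefficients 1,0,1,1,0,0,0 for degrees 0…6.
Multiplying by (2 + 3q + q^2) gives running coefficients 2,3,3,5,4,1,0 for degrees 0…6.
Finally multiplying by (2 + q + q^2 + q^3 - q^4), the product of all factors after the first has coefficients 4,8,11,18,17,11,7 for degrees 0…6.
[q^6] = 1·7 + 1·11 + 1·17 + 1·18 + 1·11 + 1·8 = 72.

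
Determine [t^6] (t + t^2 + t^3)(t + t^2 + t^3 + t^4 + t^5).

(t + t^2 + t^3) has coefficients 0,1,1,1 for degrees 0…3.
(t + t^2 + t^3 + t^4 + t^5) has coefficients 0,1,1,1,1,1,0 for degrees 0…6.
[t^6] = 1·1 + 1·1 + 1·1 = 3.

3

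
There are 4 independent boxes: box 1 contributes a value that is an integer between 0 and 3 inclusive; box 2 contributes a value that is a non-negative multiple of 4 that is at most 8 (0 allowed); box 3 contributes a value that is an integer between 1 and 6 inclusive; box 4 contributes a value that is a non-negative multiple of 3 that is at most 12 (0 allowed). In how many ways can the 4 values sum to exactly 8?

13

The generating function for the choices is (1 + q + q^2 + q^3)·(1 + q^4 + q^8)·(q + q^2 + q^3 + q^4 + q^5 + q^6)·(1 + q^3 + q^6 + q^9 + q^12); the count is [q^8].
(1 + q + q^2 + q^3) has coefficients 1,1,1,1 for degrees 0…3.
(1 + q^4 + q^8) has coefficients 1,0,0,0,1,0,0,0,1 for degrees 0…8.
Multiplying by (q + q^2 + q^3 + q^4 + q^5 + q^6) gives running coefficients 0,1,1,1,1,2,2,1,1 for degrees 0…8.
Finally multiplying by (1 + q^3 + q^6 + q^9 + q^12), the product of all factors after the first has coefficients 0,1,1,1,2,3,3,3,4 for degrees 0…8.
[q^8] = 1·4 + 1·3 + 1·3 + 1·3 = 13.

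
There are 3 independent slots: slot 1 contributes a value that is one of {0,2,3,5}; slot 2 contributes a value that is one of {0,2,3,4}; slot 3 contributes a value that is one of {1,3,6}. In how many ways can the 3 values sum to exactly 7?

4

The generating function for the choices is (1 + z^2 + z^3 + z^5)·(1 + z^2 + z^3 + z^4)·(z + z^3 + z^6); the count is [z^7].
(1 + z^2 + z^3 + z^5) has coefficients 1,0,1,1,0,1 for degrees 0…5.
(1 + z^2 + z^3 + z^4) has coefficients 1,0,1,1,1,0,0,0 for degrees 0…7.
Finally multiplying by (z + z^3 + z^6), the product of all factors after the first has coefficients 0,1,0,2,1,2,2,1 for degrees 0…7.
[z^7] = 1·1 + 1·2 + 1·1 + 1·0 = 4.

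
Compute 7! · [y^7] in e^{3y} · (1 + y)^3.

The EGF product rule gives c_7 = Σ_{k_1+k_2=7} C(7; k_1,k_2) · ∏ g_i(k_i), where e^{3y} gives (3)^k; (1+y)^3 gives the falling factorial (3)_k.
g_1(k) for k = 0…7: 1, 3, 9, 27, 81, 243, 729, 2187.
g_2(k) for k = 0…7: 1, 3, 6, 6, 0, 0, 0, 0.
c_7 = Σ_k C(7,k)·g_1(k)·g_2(7−k) = 35·81·6 + 21·243·6 + 7·729·3 + 1·2187·1 = 17010 + 30618 + 15309 + 2187 = 65124.

65124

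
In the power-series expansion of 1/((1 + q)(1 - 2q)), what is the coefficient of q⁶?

43

The denominator gives the recurrence a_n = a_(n−1) + 2a_(n−2) for n ≥ 2; the numerator fixes a_0 = 1, a_1 = 1.
Iterating: 1, 1, 3, 5, 11, 21, 43, so a_6 = 43.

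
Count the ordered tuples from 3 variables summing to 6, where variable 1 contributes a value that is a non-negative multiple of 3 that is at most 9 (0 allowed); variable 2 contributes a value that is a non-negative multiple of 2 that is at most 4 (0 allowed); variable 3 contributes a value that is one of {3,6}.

2

The generating function for the choices is (1 + q^3 + q^6 + q^9)·(1 + q^2 + q^4)·(q^3 + q^6); the count is [q^6].
(1 + q^3 + q^6 + q^9) has coefficients 1,0,0,1,0,0,1 for degrees 0…6.
(1 + q^2 + q^4) has coefficients 1,0,1,0,1,0,0 for degrees 0…6.
Finally multiplying by (q^3 + q^6), the product of all factors after the first has coefficients 0,0,0,1,0,1,1 for degrees 0…6.
[q^6] = 1·1 + 1·1 + 1·0 = 2.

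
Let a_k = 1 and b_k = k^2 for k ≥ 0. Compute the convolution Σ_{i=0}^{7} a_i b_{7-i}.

The convolution is the t^7 coefficient of A(t)B(t).
Σ = 1·49 + 1·36 + 1·25 + 1·16 + 1·9 + 1·4 + 1·1 + 1·0 = 140.

140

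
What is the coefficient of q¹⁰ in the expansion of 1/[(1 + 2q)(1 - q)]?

683

The denominator gives the recurrence a_n = −a_(n−1) + 2a_(n−2) for n ≥ 2; the numerator fixes a_0 = 1, a_1 = -1.
Iterating: 1, -1, 3, -5, 11, -21, 43, -85, 171, -341, 683, so a_10 = 683.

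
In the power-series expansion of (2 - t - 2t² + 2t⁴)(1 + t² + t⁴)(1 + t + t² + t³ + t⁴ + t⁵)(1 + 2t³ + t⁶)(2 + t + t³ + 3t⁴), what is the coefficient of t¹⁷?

(2 - t - 2t² + 2t⁴) has coefficients 2,-1,-2,0,2 for degrees 0…4.
(1 + t² + t⁴) has coefficients 1,0,1,0,1,0,0,0,0,0,0,0,0,0,0,0,0,0 for degrees 0…17.
Multiplying by (1 + t + t² + t³ + t⁴ + t⁵) gives running coefficients 1,1,2,2,3,3,2,2,1,1,0,0,0,0,0,0,0,0 for degrees 0…17.
Multiplying by (1 + 2t³ + t⁶) gives running coefficients 1,1,2,4,5,7,7,9,9,7,7,5,4,2,1,1,0,0 for degrees 0…17.
Finally multiplying by (2 + t + t³ + 3t⁴), the product of all factors after the first has coefficients 2,3,5,11,18,24,31,42,49,51,51,53,47,36,30,22,15,7 for degrees 0…17.
[t¹⁷] = 2·7 − 1·15 − 2·22 + 2·36 = 27.

27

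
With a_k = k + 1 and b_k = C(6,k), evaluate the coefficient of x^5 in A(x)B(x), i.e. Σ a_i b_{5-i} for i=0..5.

192

The convolution is the t^5 coefficient of A(t)B(t).
Σ = 1·6 + 2·15 + 3·20 + 4·15 + 5·6 + 6·1 = 192.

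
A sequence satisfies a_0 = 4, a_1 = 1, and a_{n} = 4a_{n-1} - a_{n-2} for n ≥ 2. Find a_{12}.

The ordinary generating function has denominator 1 - 4t + t^2.
Iterating the recurrence: a_0,…,a_{12} = 4, 1, 0, -1, -4, -15, -56, -209, -780, -2911, -10864, -40545, -151316.

-151316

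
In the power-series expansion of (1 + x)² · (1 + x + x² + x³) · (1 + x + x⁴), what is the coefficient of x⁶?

(1 + x)² has coefficients 1,2,1 for degrees 0…2.
(1 + x + x² + x³) has coefficients 1,1,1,1,0,0,0 for degrees 0…6.
Finally multiplying by (1 + x + x⁴), the product of all factors after the first has coefficients 1,2,2,2,2,1,1 for degrees 0…6.
[x⁶] = 1·1 + 2·1 + 1·2 = 5.

5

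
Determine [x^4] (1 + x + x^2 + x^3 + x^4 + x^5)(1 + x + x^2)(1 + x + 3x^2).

15

(1 + x + x^2 + x^3 + x^4 + x^5) has coefficients 1,1,1,1,1 for degrees 0…4.
(1 + x + x^2) has coefficients 1,1,1,0,0 for degrees 0…4.
Finally multiplying by (1 + x + 3x^2), the product of all factors after the first has coefficients 1,2,5,4,3 for degrees 0…4.
[x^4] = 1·3 + 1·4 + 1·5 + 1·2 + 1·1 = 15.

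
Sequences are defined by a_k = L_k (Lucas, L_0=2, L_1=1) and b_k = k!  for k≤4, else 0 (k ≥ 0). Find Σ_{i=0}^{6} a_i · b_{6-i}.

Write out a_i and b_{6-i} for i = 0,…,6 and sum the products.
Σ = 2·0 + 1·0 + 3·24 + 4·6 + 7·2 + 11·1 + 18·1 = 139.

139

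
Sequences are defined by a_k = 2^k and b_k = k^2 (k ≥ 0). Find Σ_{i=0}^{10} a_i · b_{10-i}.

The convolution is the x^10 coefficient of A(x)B(x).
Σ = 1·100 + 2·81 + 4·64 + 8·49 + 16·36 + 32·25 + 64·16 + 128·9 + 256·4 + 512·1 + 1024·0 = 5998.

5998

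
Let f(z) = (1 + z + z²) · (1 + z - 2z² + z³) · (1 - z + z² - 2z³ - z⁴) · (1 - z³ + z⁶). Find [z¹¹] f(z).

(1 + z + z²) has coefficients 1,1,1 for degrees 0…2.
(1 + z - 2z² + z³) has coefficients 1,1,-2,1,0,0,0,0,0,0,0,0 for degrees 0…11.
Multiplying by (1 - z + z² - 2z³ - z⁴) gives running coefficients 1,0,-2,2,-6,4,0,-1,0,0,0,0 for degrees 0…11.
Finally multiplying by (1 - z³ + z⁶), the product of all factors after the first has coefficients 1,0,-2,1,-6,6,-1,5,-6,2,-5,4 for degrees 0…11.
[z¹¹] = 1·4 + 1·(-5) + 1·2 = 1.

1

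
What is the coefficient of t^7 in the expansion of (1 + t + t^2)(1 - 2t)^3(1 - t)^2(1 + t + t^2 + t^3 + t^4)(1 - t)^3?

(1 + t + t^2) has coefficients 1,1,1 for degrees 0…2.
(1 - 2t)^3 has coefficients 1,-6,12,-8,0,0,0,0 for degrees 0…7.
Multiplying by (1 - t)^2 gives running coefficients 1,-8,25,-38,28,-8,0,0 for degrees 0…7.
Multiplying by (1 + t + t^2 + t^3 + t^4) gives running coefficients 1,-7,18,-20,8,-1,7,-18 for degrees 0…7.
Finally multiplying by (1 - t)^3, the product of all factors after the first has coefficients 1,-10,42,-96,129,-103,54,-50 for degrees 0…7.
[t^7] = 1·(-50) + 1·54 + 1·(-103) = -99.

-99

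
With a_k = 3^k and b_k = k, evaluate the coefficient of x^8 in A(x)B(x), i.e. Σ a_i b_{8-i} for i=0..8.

Write out a_i and b_{8-i} for i = 0,…,8 and sum the products.
Σ = 1·8 + 3·7 + 9·6 + 27·5 + 81·4 + 243·3 + 729·2 + 2187·1 + 6561·0 = 4916.

4916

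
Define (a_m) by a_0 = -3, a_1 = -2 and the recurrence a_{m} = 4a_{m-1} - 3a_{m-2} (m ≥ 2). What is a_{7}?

The ordinary generating function has denominator 1 - 4y + 3y^2.
Iterating the recurrence: a_0,…,a_{7} = -3, -2, 1, 10, 37, 118, 361, 1090.

1090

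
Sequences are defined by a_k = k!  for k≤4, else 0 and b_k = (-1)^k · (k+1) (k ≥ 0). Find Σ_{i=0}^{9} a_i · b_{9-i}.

-119

This is [x^9] in the product of the two ordinary generating functions.
Σ = 1·(-10) + 1·9 + 2·(-8) + 6·7 + 24·(-6) + 0·5 + 0·(-4) + 0·3 + 0·(-2) + 0·1 = -119.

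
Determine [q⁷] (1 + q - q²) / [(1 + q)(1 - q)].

The denominator gives the recurrence a_n = a_(n−2) for n ≥ 3; the numerator fixes a_0 = 1, a_1 = 1, a_2 = 0.
Iterating: 1, 1, 0, 1, 0, 1, 0, 1, so a_7 = 1.

1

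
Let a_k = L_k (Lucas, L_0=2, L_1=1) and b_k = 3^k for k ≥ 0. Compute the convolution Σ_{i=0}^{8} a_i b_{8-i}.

19628

This is [x^8] in the product of the two ordinary generating functions.
Σ = 2·6561 + 1·2187 + 3·729 + 4·243 + 7·81 + 11·27 + 18·9 + 29·3 + 47·1 = 19628.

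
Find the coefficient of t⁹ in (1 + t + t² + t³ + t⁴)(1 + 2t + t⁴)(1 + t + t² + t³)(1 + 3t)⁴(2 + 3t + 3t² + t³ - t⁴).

(1 + t + t² + t³ + t⁴) has coefficients 1,1,1,1,1 for degrees 0…4.
(1 + 2t + t⁴) has coefficients 1,2,0,0,1,0,0,0,0,0 for degrees 0…9.
Multiplying by (1 + t + t² + t³) gives running coefficients 1,3,3,3,3,1,1,1,0,0 for degrees 0…9.
Multiplying by (1 + 3t)⁴ gives running coefficients 1,15,93,309,606,766,742,634,417,243 for degrees 0…9.
Finally multiplying by (2 + 3t + 3t² + t³ - t⁴), the product of all factors after the first has coefficients 2,33,234,943,2432,4355,5816,6089,5122,3615 for degrees 0…9.
[t⁹] = 1·3615 + 1·5122 + 1·6089 + 1·5816 + 1·4355 = 24997.

24997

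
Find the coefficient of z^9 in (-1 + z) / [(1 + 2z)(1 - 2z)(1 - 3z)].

Partial fractions give a closed form: a_n = (-3/10)·(-2)^n + (1/2)·2^n + (-6/5)·3^n.
At n = 9: a_9 = -23210.

-23210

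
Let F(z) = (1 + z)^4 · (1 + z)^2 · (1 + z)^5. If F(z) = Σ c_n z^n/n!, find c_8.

6652800

The EGF product rule gives c_8 = Σ_{k_1+k_2+k_3=8} C(8; k_1,k_2,k_3) · ∏ g_i(k_i), where (1+z)^4 gives the falling factorial (4)_k; (1+z)^2 gives the falling factorial (2)_k; (1+z)^5 gives the falling factorial (5)_k.
g_1(k) for k = 0…8: 1, 4, 12, 24, 24, 0, 0, 0, 0.
g_2(k) for k = 0…8: 1, 2, 2, 0, 0, 0, 0, 0, 0.
g_3(k) for k = 0…8: 1, 5, 20, 60, 120, 120, 0, 0, 0.
First combine the last two factors: h(k) = Σ_j C(k,j)·g_2(j)·g_3(k−j) for k = 0…8: 1, 7, 42, 210, 840, 2520, 5040, 5040, 0.
c_8 = Σ_k C(8,k)·g_1(k)·h(8−k) = 8·4·5040 + 28·12·5040 + 56·24·2520 + 70·24·840 = 161280 + 1693440 + 3386880 + 1411200 = 6652800.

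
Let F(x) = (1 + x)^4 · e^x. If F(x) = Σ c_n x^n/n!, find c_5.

501

The EGF product rule gives c_5 = Σ_{k_1+k_2=5} C(5; k_1,k_2) · ∏ g_i(k_i), where (1+x)^4 gives the falling factorial (4)_k; e^x gives (1)^k.
g_1(k) for k = 0…5: 1, 4, 12, 24, 24, 0.
g_2(k) for k = 0…5: 1, 1, 1, 1, 1, 1.
c_5 = Σ_k C(5,k)·g_1(k)·g_2(5−k) = 1·1·1 + 5·4·1 + 10·12·1 + 10·24·1 + 5·24·1 = 1 + 20 + 120 + 240 + 120 = 501.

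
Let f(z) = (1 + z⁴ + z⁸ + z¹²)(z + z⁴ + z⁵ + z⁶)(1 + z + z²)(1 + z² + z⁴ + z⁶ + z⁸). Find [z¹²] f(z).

(1 + z⁴ + z⁸ + z¹²) has coefficients 1,0,0,0,1,0,0,0,1,0,0,0,1 for degrees 0…12.
(z + z⁴ + z⁵ + z⁶) has coefficients 0,1,0,0,1,1,1,0,0,0,0,0,0 for degrees 0…12.
Multiplying by (1 + z + z²) gives running coefficients 0,1,1,1,1,2,3,2,1,0,0,0,0 for degrees 0…12.
Finally multiplying by (1 + z² + z⁴ + z⁶ + z⁸), the product of all factors after the first has coefficients 0,1,1,2,2,4,5,6,6,6,6,5,5 for degrees 0…12.
[z¹²] = 1·5 + 1·6 + 1·2 + 1·0 = 13.

13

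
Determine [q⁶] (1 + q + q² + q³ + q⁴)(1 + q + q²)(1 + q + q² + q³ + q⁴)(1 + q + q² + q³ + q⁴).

52

(1 + q + q² + q³ + q⁴) has coefficients 1,1,1,1,1 for degrees 0…4.
(1 + q + q²) has coefficients 1,1,1,0,0,0,0 for degrees 0…6.
Multiplying by (1 + q + q² + q³ + q⁴) gives running coefficients 1,2,3,3,3,2,1 for degrees 0…6.
Finally multiplying by (1 + q + q² + q³ + q⁴), the product of all factors after the first has coefficients 1,3,6,9,12,13,12 for degrees 0…6.
[q⁶] = 1·12 + 1·13 + 1·12 + 1·9 + 1·6 = 52.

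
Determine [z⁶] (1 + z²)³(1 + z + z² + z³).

(1 + z²)³ has coefficients 1,0,3,0,3,0,1 for degrees 0…6.
(1 + z + z² + z³) has coefficients 1,1,1,1,0,0,0 for degrees 0…6.
[z⁶] = 1·0 + 3·0 + 3·1 + 1·1 = 4.

4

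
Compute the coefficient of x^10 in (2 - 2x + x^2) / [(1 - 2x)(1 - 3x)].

253319

The denominator gives the recurrence a_n = 5a_(n−1) − 6a_(n−2) for n ≥ 3; the numerator fixes a_0 = 2, a_1 = 8, a_2 = 29.
Iterating: 2, 8, 29, 97, 311, 973, 2999, 9157, 27791, 84013, 253319, so a_10 = 253319.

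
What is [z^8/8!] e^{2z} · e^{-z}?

1

The EGF product rule gives c_8 = Σ_{k_1+k_2=8} C(8; k_1,k_2) · ∏ g_i(k_i), where e^{2z} gives (2)^k; e^{-z} gives (-1)^k.
g_1(k) for k = 0…8: 1, 2, 4, 8, 16, 32, 64, 128, 256.
g_2(k) for k = 0…8: 1, -1, 1, -1, 1, -1, 1, -1, 1.
c_8 = Σ_k C(8,k)·g_1(k)·g_2(8−k) = 1·1·1 + 8·2·(-1) + 28·4·1 + 56·8·(-1) + 70·16·1 + 56·32·(-1) + 28·64·1 + 8·128·(-1) + 1·256·1 = 1 − 16 + 112 − 448 + 1120 − 1792 + 1792 − 1024 + 256 = 1.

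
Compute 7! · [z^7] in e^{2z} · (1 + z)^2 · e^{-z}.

The EGF product rule gives c_7 = Σ_{k_1+k_2+k_3=7} C(7; k_1,k_2,k_3) · ∏ g_i(k_i), where e^{2z} gives (2)^k; (1+z)^2 gives the falling factorial (2)_k; e^{-z} gives (-1)^k.
g_1(k) for k = 0…7: 1, 2, 4, 8, 16, 32, 64, 128.
g_2(k) for k = 0…7: 1, 2, 2, 0, 0, 0, 0, 0.
g_3(k) for k = 0…7: 1, -1, 1, -1, 1, -1, 1, -1.
First combine the last two factors: h(k) = Σ_j C(k,j)·g_2(j)·g_3(k−j) for k = 0…7: 1, 1, -1, -1, 5, -11, 19, -29.
c_7 = Σ_k C(7,k)·g_1(k)·h(7−k) = 1·1·(-29) + 7·2·19 + 21·4·(-11) + 35·8·5 + 35·16·(-1) + 21·32·(-1) + 7·64·1 + 1·128·1 = −29 + 266 − 924 + 1400 − 560 − 672 + 448 + 128 = 57.

57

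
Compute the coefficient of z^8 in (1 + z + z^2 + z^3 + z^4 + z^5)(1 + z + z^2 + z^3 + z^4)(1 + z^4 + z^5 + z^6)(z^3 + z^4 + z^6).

(1 + z + z^2 + z^3 + z^4 + z^5) has coefficients 1,1,1,1,1,1 for degrees 0…5.
(1 + z + z^2 + z^3 + z^4) has coefficients 1,1,1,1,1,0,0,0,0 for degrees 0…8.
Multiplying by (1 + z^4 + z^5 + z^6) gives running coefficients 1,1,1,1,2,2,3,3,3 for degrees 0…8.
Finally multiplying by (z^3 + z^4 + z^6), the product of all factors after the first has coefficients 0,0,0,1,2,2,3,4,5 for degrees 0…8.
[z^8] = 1·5 + 1·4 + 1·3 + 1·2 + 1·2 + 1·1 = 17.

17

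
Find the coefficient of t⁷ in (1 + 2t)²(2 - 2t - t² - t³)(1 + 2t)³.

-112

(1 + 2t)² has coefficients 1,4,4 for degrees 0…2.
(2 - 2t - t² - t³) has coefficients 2,-2,-1,-1,0,0,0,0 for degrees 0…7.
Finally multiplying by (1 + 2t)³, the product of all factors after the first has coefficients 2,10,11,-15,-34,-20,-8,0 for degrees 0…7.
[t⁷] = 1·0 + 4·(-8) + 4·(-20) = -112.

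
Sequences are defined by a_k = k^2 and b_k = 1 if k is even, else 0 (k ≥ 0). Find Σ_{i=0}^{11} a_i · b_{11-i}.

Write out a_i and b_{11-i} for i = 0,…,11 and sum the products.
Σ = 0·0 + 1·1 + 4·0 + 9·1 + 16·0 + 25·1 + 36·0 + 49·1 + 64·0 + 81·1 + 100·0 + 121·1 = 286.

286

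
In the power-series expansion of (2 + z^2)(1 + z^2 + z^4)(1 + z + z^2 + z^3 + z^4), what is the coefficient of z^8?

4

(2 + z^2) has coefficients 2,0,1 for degrees 0…2.
(1 + z^2 + z^4) has coefficients 1,0,1,0,1,0,0,0,0 for degrees 0…8.
Finally multiplying by (1 + z + z^2 + z^3 + z^4), the product of all factors after the first has coefficients 1,1,2,2,3,2,2,1,1 for degrees 0…8.
[z^8] = 2·1 + 1·2 = 4.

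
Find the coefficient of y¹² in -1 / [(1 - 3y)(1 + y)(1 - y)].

Partial fractions give a closed form: a_n = (-9/8)·3^n + (-1/8)·(-1)^n + (1/4)·1^n.
At n = 12: a_12 = -597871.

-597871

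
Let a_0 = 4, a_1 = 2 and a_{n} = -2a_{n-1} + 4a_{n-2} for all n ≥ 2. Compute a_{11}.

-268288

The ordinary generating function has denominator 1 + 2t - 4t^2.
Iterating the recurrence: a_0,…,a_{11} = 4, 2, 12, -16, 80, -224, 768, -2432, 7936, -25600, 82944, -268288.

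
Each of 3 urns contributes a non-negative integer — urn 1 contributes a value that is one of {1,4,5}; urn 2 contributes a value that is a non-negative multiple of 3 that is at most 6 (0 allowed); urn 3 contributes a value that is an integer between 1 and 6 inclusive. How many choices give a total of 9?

The generating function for the choices is (x + x⁴ + x⁵)·(1 + x³ + x⁶)·(x + x² + x³ + x⁴ + x⁵ + x⁶); the count is [x⁹].
(x + x⁴ + x⁵) has coefficients 0,1,0,0,1,1 for degrees 0…5.
(1 + x³ + x⁶) has coefficients 1,0,0,1,0,0,1,0,0,0 for degrees 0…9.
Finally multiplying by (x + x² + x³ + x⁴ + x⁵ + x⁶), the product of all factors after the first has coefficients 0,1,1,1,2,2,2,2,2,2 for degrees 0…9.
[x⁹] = 1·2 + 1·2 + 1·2 = 6.

6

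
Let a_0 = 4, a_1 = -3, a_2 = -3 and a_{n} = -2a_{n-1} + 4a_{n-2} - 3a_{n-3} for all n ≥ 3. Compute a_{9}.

The ordinary generating function has denominator 1 + 2x - 4x^2 + 3x^3.
Iterating the recurrence: a_0,…,a_{9} = 4, -3, -3, -18, 33, -129, 444, -1503, 5169, -17682.

-17682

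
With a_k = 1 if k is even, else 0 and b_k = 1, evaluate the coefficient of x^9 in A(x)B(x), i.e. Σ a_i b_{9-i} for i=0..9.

5

Write out a_i and b_{9-i} for i = 0,…,9 and sum the products.
Σ = 1·1 + 0·1 + 1·1 + 0·1 + 1·1 + 0·1 + 1·1 + 0·1 + 1·1 + 0·1 = 5.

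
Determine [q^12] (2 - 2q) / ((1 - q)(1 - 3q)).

The denominator gives the recurrence a_n = 4a_(n−1) − 3a_(n−2) for n ≥ 3; the numerator fixes a_0 = 2, a_1 = 6, a_2 = 18.
Iterating: 2, 6, 18, 54, 162, 486, 1458, 4374, 13122, 39366, 118098, 354294, 1062882, so a_12 = 1062882.

1062882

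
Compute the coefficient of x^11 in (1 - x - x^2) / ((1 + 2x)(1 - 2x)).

The denominator gives the recurrence a_n = 4a_(n−2) for n ≥ 3; the numerator fixes a_0 = 1, a_1 = -1, a_2 = 3.
Iterating: 1, -1, 3, -4, 12, -16, 48, -64, 192, -256, 768, -1024, so a_11 = -1024.

-1024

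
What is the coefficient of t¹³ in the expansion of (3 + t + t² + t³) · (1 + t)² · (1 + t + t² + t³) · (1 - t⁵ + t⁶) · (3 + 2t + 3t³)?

(3 + t + t² + t³) has coefficients 3,1,1,1 for degrees 0…3.
(1 + t)² has coefficients 1,2,1,0,0,0,0,0,0,0,0,0,0,0 for degrees 0…13.
Multiplying by (1 + t + t² + t³) gives running coefficients 1,3,4,4,3,1,0,0,0,0,0,0,0,0 for degrees 0…13.
Multiplying by (1 - t⁵ + t⁶) gives running coefficients 1,3,4,4,3,0,-2,-1,0,1,2,1,0,0 for degrees 0…13.
Finally multiplying by (3 + 2t + 3t³), the product of all factors after the first has coefficients 3,11,18,23,26,18,6,2,-2,-3,5,7,5,6 for degrees 0…13.
[t¹³] = 3·6 + 1·5 + 1·7 + 1·5 = 35.

35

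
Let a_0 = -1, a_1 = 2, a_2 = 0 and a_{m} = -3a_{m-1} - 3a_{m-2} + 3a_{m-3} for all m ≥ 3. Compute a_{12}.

5589

The ordinary generating function has denominator 1 + 3x + 3x^2 - 3x^3.
Iterating the recurrence: a_0,…,a_{12} = -1, 2, 0, -9, 33, -72, 90, 45, -621, 1998, -3996, 4131, 5589.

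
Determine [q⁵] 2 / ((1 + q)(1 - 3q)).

Partial fractions give a closed form: a_n = (1/2)·(-1)^n + (3/2)·3^n.
At n = 5: a_5 = 364.

364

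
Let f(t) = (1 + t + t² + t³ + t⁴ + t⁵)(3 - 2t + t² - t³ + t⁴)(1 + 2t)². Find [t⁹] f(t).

(1 + t + t² + t³ + t⁴ + t⁵) has coefficients 1,1,1,1,1,1 for degrees 0…5.
(3 - 2t + t² - t³ + t⁴) has coefficients 3,-2,1,-1,1,0,0,0,0,0 for degrees 0…9.
Finally multiplying by (1 + 2t)², the product of all factors after the first has coefficients 3,10,5,-5,1,0,4,0,0,0 for degrees 0…9.
[t⁹] = 1·0 + 1·0 + 1·0 + 1·4 + 1·0 + 1·1 = 5.

5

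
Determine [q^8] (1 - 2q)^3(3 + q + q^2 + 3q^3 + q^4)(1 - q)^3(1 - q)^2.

-350

(1 - 2q)^3 has coefficients 1,-6,12,-8 for degrees 0…3.
(3 + q + q^2 + 3q^3 + q^4) has coefficients 3,1,1,3,1,0,0,0,0 for degrees 0…8.
Multiplying by (1 - q)^3 gives running coefficients 3,-8,7,0,-6,5,0,-1,0 for degrees 0…8.
Finally multiplying by (1 - q)^2, the product of all factors after the first has coefficients 3,-14,26,-22,1,17,-16,4,2 for degrees 0…8.
[q^8] = 1·2 − 6·4 + 12·(-16) − 8·17 = -350.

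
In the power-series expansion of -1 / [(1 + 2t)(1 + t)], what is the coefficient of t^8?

-511

Partial fractions give a closed form: a_n = (-2)·(-2)^n + (1)·(-1)^n.
At n = 8: a_8 = -511.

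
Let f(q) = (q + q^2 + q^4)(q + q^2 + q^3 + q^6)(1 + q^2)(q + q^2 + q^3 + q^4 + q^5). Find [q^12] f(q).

(q + q^2 + q^4) has coefficients 0,1,1,0,1 for degrees 0…4.
(q + q^2 + q^3 + q^6) has coefficients 0,1,1,1,0,0,1,0,0,0,0,0,0 for degrees 0…12.
Multiplying by (1 + q^2) gives running coefficients 0,1,1,2,1,1,1,0,1,0,0,0,0 for degrees 0…12.
Finally multiplying by (q + q^2 + q^3 + q^4 + q^5), the product of all factors after the first has coefficients 0,0,1,2,4,5,6,6,5,4,3,2,1 for degrees 0…12.
[q^12] = 1·2 + 1·3 + 1·5 = 10.

10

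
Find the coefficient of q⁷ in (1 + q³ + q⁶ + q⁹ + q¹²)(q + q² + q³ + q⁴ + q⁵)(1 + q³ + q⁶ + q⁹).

(1 + q³ + q⁶ + q⁹ + q¹²) has coefficients 1,0,0,1,0,0,1,0 for degrees 0…7.
(q + q² + q³ + q⁴ + q⁵) has coefficients 0,1,1,1,1,1,0,0 for degrees 0…7.
Finally multiplying by (1 + q³ + q⁶ + q⁹), the product of all factors after the first has coefficients 0,1,1,1,2,2,1,2 for degrees 0…7.
[q⁷] = 1·2 + 1·2 + 1·1 = 5.

5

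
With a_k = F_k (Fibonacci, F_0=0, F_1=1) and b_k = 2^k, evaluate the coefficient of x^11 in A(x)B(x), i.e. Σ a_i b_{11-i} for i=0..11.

Write out a_i and b_{11-i} for i = 0,…,11 and sum the products.
Σ = 0·2048 + 1·1024 + 1·512 + 2·256 + 3·128 + 5·64 + 8·32 + 13·16 + 21·8 + 34·4 + 55·2 + 89·1 = 3719.

3719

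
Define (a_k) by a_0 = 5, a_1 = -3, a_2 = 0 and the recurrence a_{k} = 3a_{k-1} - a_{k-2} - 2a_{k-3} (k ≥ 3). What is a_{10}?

-1755

The ordinary generating function has denominator 1 - 3q + q^2 + 2q^3.
Iterating the recurrence: a_0,…,a_{10} = 5, -3, 0, -7, -15, -38, -85, -187, -400, -843, -1755.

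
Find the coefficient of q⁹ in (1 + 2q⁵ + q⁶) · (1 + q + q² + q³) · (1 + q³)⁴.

(1 + 2q⁵ + q⁶) has coefficients 1,0,0,0,0,2,1 for degrees 0…6.
(1 + q + q² + q³) has coefficients 1,1,1,1,0,0,0,0,0,0 for degrees 0…9.
Finally multiplying by (1 + q³)⁴, the product of all factors after the first has coefficients 1,1,1,5,4,4,10,6,6,10 for degrees 0…9.
[q⁹] = 1·10 + 2·4 + 1·5 = 23.

23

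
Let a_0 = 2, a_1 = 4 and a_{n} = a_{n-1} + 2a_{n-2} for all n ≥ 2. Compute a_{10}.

2048

The ordinary generating function has denominator 1 - q - 2q^2.
Iterating the recurrence: a_0,…,a_{10} = 2, 4, 8, 16, 32, 64, 128, 256, 512, 1024, 2048.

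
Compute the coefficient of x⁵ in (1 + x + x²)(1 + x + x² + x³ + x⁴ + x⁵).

3

(1 + x + x²) has coefficients 1,1,1 for degrees 0…2.
(1 + x + x² + x³ + x⁴ + x⁵) has coefficients 1,1,1,1,1,1 for degrees 0…5.
[x⁵] = 1·1 + 1·1 + 1·1 = 3.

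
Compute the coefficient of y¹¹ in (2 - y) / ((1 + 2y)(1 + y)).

The denominator gives the recurrence a_n = −3a_(n−1) − 2a_(n−2) for n ≥ 2; the numerator fixes a_0 = 2, a_1 = -7.
Iterating: 2, -7, 17, -37, 77, -157, 317, -637, 1277, -2557, 5117, -10237, so a_11 = -10237.

-10237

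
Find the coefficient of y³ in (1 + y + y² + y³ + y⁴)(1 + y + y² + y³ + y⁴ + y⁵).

4

(1 + y + y² + y³ + y⁴) has coefficients 1,1,1,1 for degrees 0…3.
(1 + y + y² + y³ + y⁴ + y⁵) has coefficients 1,1,1,1 for degrees 0…3.
[y³] = 1·1 + 1·1 + 1·1 + 1·1 = 4.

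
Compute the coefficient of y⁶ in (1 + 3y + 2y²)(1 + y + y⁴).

(1 + 3y + 2y²) has coefficients 1,3,2 for degrees 0…2.
(1 + y + y⁴) has coefficients 1,1,0,0,1,0,0 for degrees 0…6.
[y⁶] = 1·0 + 3·0 + 2·1 = 2.

2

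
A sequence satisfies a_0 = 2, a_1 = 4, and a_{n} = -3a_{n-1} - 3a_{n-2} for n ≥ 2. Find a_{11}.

The ordinary generating function has denominator 1 + 3q + 3q^2.
Iterating the recurrence: a_0,…,a_{11} = 2, 4, -18, 42, -72, 90, -54, -108, 486, -1134, 1944, -2430.

-2430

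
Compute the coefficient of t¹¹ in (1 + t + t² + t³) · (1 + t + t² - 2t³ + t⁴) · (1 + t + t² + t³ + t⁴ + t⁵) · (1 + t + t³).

(1 + t + t² + t³) has coefficients 1,1,1,1 for degrees 0…3.
(1 + t + t² - 2t³ + t⁴) has coefficients 1,1,1,-2,1,0,0,0,0,0,0,0 for degrees 0…11.
Multiplying by (1 + t + t² + t³ + t⁴ + t⁵) gives running coefficients 1,2,3,1,2,2,1,0,-1,1,0,0 for degrees 0…11.
Finally multiplying by (1 + t + t³), the product of all factors after the first has coefficients 1,3,5,5,5,7,4,3,1,1,1,-1 for degrees 0…11.
[t¹¹] = 1·(-1) + 1·1 + 1·1 + 1·1 = 2.

2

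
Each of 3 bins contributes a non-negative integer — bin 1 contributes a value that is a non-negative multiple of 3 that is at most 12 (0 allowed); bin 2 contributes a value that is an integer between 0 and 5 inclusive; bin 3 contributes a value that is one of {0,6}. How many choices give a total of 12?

4

The generating function for the choices is (1 + t³ + t⁶ + t⁹ + t¹²)·(1 + t + t² + t³ + t⁴ + t⁵)·(1 + t⁶); the count is [t¹²].
(1 + t³ + t⁶ + t⁹ + t¹²) has coefficients 1,0,0,1,0,0,1,0,0,1,0,0,1 for degrees 0…12.
(1 + t + t² + t³ + t⁴ + t⁵) has coefficients 1,1,1,1,1,1,0,0,0,0,0,0,0 for degrees 0…12.
Finally multiplying by (1 + t⁶), the product of all factors after the first has coefficients 1,1,1,1,1,1,1,1,1,1,1,1,0 for degrees 0…12.
[t¹²] = 1·0 + 1·1 + 1·1 + 1·1 + 1·1 = 4.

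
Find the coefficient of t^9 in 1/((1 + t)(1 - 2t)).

341

Partial fractions give a closed form: a_n = (1/3)·(-1)^n + (2/3)·2^n.
At n = 9: a_9 = 341.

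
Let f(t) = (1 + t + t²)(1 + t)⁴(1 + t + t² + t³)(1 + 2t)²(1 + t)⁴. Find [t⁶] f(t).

3610

(1 + t + t²) has coefficients 1,1,1 for degrees 0…2.
(1 + t)⁴ has coefficients 1,4,6,4,1,0,0 for degrees 0…6.
Multiplying by (1 + t + t² + t³) gives running coefficients 1,5,11,15,15,11,5 for degrees 0…6.
Multiplying by (1 + 2t)² gives running coefficients 1,9,35,79,119,131,109 for degrees 0…6.
Finally multiplying by (1 + t)⁴, the product of all factors after the first has coefficients 1,13,77,277,682,1230,1698 for degrees 0…6.
[t⁶] = 1·1698 + 1·1230 + 1·682 = 3610.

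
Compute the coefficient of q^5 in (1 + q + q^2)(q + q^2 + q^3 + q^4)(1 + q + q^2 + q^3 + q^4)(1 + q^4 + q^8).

(1 + q + q^2) has coefficients 1,1,1 for degrees 0…2.
(q + q^2 + q^3 + q^4) has coefficients 0,1,1,1,1,0 for degrees 0…5.
Multiplying by (1 + q + q^2 + q^3 + q^4) gives running coefficients 0,1,2,3,4,4 for degrees 0…5.
Finally multiplying by (1 + q^4 + q^8), the product of all factors after the first has coefficients 0,1,2,3,4,5 for degrees 0…5.
[q^5] = 1·5 + 1·4 + 1·3 = 12.

12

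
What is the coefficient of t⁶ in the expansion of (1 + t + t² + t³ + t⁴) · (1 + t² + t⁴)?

2

(1 + t + t² + t³ + t⁴) has coefficients 1,1,1,1,1 for degrees 0…4.
(1 + t² + t⁴) has coefficients 1,0,1,0,1,0,0 for degrees 0…6.
[t⁶] = 1·0 + 1·0 + 1·1 + 1·0 + 1·1 = 2.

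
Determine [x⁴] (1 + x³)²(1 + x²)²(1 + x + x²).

(1 + x³)² has coefficients 1,0,0,2,0 for degrees 0…4.
(1 + x²)² has coefficients 1,0,2,0,1 for degrees 0…4.
Finally multiplying by (1 + x + x²), the product of all factors after the first has coefficients 1,1,3,2,3 for degrees 0…4.
[x⁴] = 1·3 + 2·1 = 5.

5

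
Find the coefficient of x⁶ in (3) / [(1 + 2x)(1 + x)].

Partial fractions give a closed form: a_n = (6)·(-2)^n + (-3)·(-1)^n.
At n = 6: a_6 = 381.

381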